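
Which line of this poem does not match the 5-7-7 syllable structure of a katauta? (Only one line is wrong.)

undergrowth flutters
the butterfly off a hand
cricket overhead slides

Line 1: "undergrowth flutters": 3+2 = 5 ✓
Line 2: "the butterfly off a hand": 1+3+1+1+1 = 7 ✓
Line 3: "cricket overhead slides": 2+3+1 = 6 (expected 7)

The third line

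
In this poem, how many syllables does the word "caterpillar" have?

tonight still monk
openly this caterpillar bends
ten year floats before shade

4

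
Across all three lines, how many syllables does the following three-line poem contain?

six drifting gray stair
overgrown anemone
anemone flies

Line 1: six(1) + drifting(2) + gray(1) + stair(1) = 5
Line 2: overgrown(3) + anemone(4) = 7
Line 3: anemone(4) + flies(1) = 5
Total: 5 + 7 + 5 = 17

17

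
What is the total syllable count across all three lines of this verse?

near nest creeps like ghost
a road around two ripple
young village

Line 1: near (1), nest (1), creeps (1), like (1), ghost (1) → 5
Line 2: a (1), road (1), around (2), two (1), ripple (2) → 7
Line 3: young (1), village (2) → 3
Total: 5 + 7 + 3 = 15

15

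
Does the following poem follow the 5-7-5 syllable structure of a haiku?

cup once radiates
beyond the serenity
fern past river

Line 1: cup(1) + once(1) + radiates(3) = 5 ✓
Line 2: beyond(2) + the(1) + serenity(4) = 7 ✓
Line 3: fern(1) + past(1) + river(2) = 4 (expected 5)

No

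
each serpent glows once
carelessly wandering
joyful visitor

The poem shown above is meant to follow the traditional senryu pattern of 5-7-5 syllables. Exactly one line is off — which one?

The second line

Line 1: each(1) + serpent(2) + glows(1) + once(1) = 5 ✓
Line 2: carelessly(3) + wandering(3) = 6 (expected 7)
Line 3: joyful(2) + visitor(3) = 5 ✓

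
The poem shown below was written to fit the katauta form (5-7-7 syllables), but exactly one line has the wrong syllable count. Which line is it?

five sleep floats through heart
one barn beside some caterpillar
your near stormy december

Line 2

Line 1: "five sleep floats through heart": 1+1+1+1+1 = 5 ✓
Line 2: "one barn beside some caterpillar": 1+1+2+1+4 = 9 (expected 7)
Line 3: "your near stormy december": 1+1+2+3 = 7 ✓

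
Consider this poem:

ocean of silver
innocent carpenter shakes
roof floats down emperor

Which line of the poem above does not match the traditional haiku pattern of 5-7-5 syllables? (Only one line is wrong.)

Line 1: ocean(2) + of(1) + silver(2) = 5 ✓
Line 2: innocent(3) + carpenter(3) + shakes(1) = 7 ✓
Line 3: roof(1) + floats(1) + down(1) + emperor(3) = 6 (expected 5)

Line 3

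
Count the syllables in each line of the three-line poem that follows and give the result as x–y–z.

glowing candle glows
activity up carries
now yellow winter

5–7–5

Line 1: "glowing candle glows": 2+2+1 = 5
Line 2: "activity up carries": 4+1+2 = 7
Line 3: "now yellow winter": 1+2+2 = 5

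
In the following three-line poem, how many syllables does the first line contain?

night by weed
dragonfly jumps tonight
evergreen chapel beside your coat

The first line: night(1) + by(1) + weed(1) = 3

3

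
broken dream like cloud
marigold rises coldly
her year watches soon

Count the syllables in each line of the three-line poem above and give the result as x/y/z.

5/7/5

Line 1: broken(2) + dream(1) + like(1) + cloud(1) = 5
Line 2: marigold(3) + rises(2) + coldly(2) = 7
Line 3: her(1) + year(1) + watches(2) + soon(1) = 5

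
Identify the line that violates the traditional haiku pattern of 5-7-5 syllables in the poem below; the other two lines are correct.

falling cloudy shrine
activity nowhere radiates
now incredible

Line 2

Line 1: falling(2) + cloudy(2) + shrine(1) = 5 ✓
Line 2: activity(4) + nowhere(2) + radiates(3) = 9 (expected 7)
Line 3: now(1) + incredible(4) = 5 ✓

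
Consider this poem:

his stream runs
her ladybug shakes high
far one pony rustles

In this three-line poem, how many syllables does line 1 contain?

3

Line 1: "his stream runs": 1+1+1 = 3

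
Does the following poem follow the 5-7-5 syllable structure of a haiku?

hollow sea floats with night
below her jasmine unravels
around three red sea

No

Line 1: hollow (2), sea (1), floats (1), with (1), night (1) → 6 (expected 5)
Line 2: below (2), her (1), jasmine (2), unravels (3) → 8 (expected 7)
Line 3: around (2), three (1), red (1), sea (1) → 5 ✓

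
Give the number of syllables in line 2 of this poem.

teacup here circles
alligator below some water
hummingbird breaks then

Line 2: alligator (4), below (2), some (1), water (2) → 9

9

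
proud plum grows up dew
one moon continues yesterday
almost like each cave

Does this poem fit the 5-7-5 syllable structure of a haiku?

Line 1: "proud plum grows up dew": 1+1+1+1+1 = 5 ✓
Line 2: "one moon continues yesterday": 1+1+3+3 = 8 (expected 7)
Line 3: "almost like each cave": 2+1+1+1 = 5 ✓

No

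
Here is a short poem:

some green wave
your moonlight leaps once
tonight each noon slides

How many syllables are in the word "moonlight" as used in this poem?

2

"moonlight" has 2 syllables.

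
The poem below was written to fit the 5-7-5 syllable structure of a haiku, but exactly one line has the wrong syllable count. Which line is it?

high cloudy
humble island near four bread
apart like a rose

Line 1: "high cloudy": 1+2 = 3 (expected 5)
Line 2: "humble island near four bread": 2+2+1+1+1 = 7 ✓
Line 3: "apart like a rose": 2+1+1+1 = 5 ✓

Line 1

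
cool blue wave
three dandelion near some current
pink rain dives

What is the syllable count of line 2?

Line 2: three(1) + dandelion(4) + near(1) + some(1) + current(2) = 9

9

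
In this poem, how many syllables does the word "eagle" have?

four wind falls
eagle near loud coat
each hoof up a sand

"eagle" has 2 syllables.

2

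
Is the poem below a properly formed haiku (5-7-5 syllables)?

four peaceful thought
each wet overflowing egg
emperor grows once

No

Line 1: four(1) + peaceful(2) + thought(1) = 4 (expected 5)
Line 2: each(1) + wet(1) + overflowing(4) + egg(1) = 7 ✓
Line 3: emperor(3) + grows(1) + once(1) = 5 ✓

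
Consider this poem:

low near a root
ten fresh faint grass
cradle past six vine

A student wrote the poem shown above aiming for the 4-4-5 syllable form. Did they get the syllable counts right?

Yes

Line 1: low (1), near (1), a (1), root (1) → 4 ✓
Line 2: ten (1), fresh (1), faint (1), grass (1) → 4 ✓
Line 3: cradle (2), past (1), six (1), vine (1) → 5 ✓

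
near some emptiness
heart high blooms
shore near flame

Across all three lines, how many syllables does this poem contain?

Line 1: "near some emptiness": 1+1+3 = 5
Line 2: "heart high blooms": 1+1+1 = 3
Line 3: "shore near flame": 1+1+1 = 3
Total: 5 + 3 + 3 = 11

11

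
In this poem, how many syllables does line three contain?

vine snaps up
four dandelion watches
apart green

3

Line three: apart (2), green (1) → 3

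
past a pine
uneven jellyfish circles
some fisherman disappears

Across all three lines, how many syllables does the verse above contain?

18

Line 1: past (1), a (1), pine (1) → 3
Line 2: uneven (3), jellyfish (3), circles (2) → 8
Line 3: some (1), fisherman (3), disappears (3) → 7
Total: 3 + 8 + 7 = 18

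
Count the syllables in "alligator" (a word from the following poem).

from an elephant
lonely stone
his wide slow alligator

"alligator" has 4 syllables.

4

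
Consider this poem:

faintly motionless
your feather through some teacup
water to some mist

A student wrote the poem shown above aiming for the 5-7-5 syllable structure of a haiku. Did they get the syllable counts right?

Yes

Line 1: "faintly motionless": 2+3 = 5 ✓
Line 2: "your feather through some teacup": 1+2+1+1+2 = 7 ✓
Line 3: "water to some mist": 2+1+1+1 = 5 ✓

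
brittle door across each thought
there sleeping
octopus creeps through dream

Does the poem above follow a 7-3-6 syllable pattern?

Yes

Line 1: "brittle door across each thought": 2+1+2+1+1 = 7 ✓
Line 2: "there sleeping": 1+2 = 3 ✓
Line 3: "octopus creeps through dream": 3+1+1+1 = 6 ✓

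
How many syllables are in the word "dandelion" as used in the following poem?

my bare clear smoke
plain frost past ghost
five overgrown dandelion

"dandelion" has 4 syllables.

4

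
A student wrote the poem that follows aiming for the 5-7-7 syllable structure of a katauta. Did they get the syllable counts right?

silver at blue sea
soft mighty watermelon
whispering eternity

Yes

Line 1: silver(2) + at(1) + blue(1) + sea(1) = 5 ✓
Line 2: soft(1) + mighty(2) + watermelon(4) = 7 ✓
Line 3: whispering(3) + eternity(4) = 7 ✓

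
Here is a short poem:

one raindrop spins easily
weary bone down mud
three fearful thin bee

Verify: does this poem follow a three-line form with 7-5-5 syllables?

Yes

Line 1: "one raindrop spins easily": 1+2+1+3 = 7 ✓
Line 2: "weary bone down mud": 2+1+1+1 = 5 ✓
Line 3: "three fearful thin bee": 1+2+1+1 = 5 ✓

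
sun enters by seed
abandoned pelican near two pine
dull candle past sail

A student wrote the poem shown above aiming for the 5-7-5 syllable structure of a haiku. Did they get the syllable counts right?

Line 1: sun(1) + enters(2) + by(1) + seed(1) = 5 ✓
Line 2: abandoned(3) + pelican(3) + near(1) + two(1) + pine(1) = 9 (expected 7)
Line 3: dull(1) + candle(2) + past(1) + sail(1) = 5 ✓

No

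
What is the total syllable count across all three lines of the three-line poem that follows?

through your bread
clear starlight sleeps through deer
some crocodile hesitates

16

Line 1: through(1) + your(1) + bread(1) = 3
Line 2: clear(1) + starlight(2) + sleeps(1) + through(1) + deer(1) = 6
Line 3: some(1) + crocodile(3) + hesitates(3) = 7
Total: 3 + 6 + 7 = 16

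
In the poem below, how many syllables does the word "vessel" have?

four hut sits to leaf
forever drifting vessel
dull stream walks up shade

"vessel" has 2 syllables.

2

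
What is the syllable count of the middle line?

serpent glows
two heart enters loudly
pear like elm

The middle line: two (1), heart (1), enters (2), loudly (2) → 6

6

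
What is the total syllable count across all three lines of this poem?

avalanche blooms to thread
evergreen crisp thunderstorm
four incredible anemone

22

Line 1: avalanche(3) + blooms(1) + to(1) + thread(1) = 6
Line 2: evergreen(3) + crisp(1) + thunderstorm(3) = 7
Line 3: four(1) + incredible(4) + anemone(4) = 9
Total: 6 + 7 + 9 = 22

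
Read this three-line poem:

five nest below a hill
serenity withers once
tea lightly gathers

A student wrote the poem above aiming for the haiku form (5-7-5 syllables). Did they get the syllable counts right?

Line 1: "five nest below a hill": 1+1+2+1+1 = 6 (expected 5)
Line 2: "serenity withers once": 4+2+1 = 7 ✓
Line 3: "tea lightly gathers": 1+2+2 = 5 ✓

No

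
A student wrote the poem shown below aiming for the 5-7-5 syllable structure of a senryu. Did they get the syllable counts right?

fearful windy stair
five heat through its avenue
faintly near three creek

Line 1: fearful(2) + windy(2) + stair(1) = 5 ✓
Line 2: five(1) + heat(1) + through(1) + its(1) + avenue(3) = 7 ✓
Line 3: faintly(2) + near(1) + three(1) + creek(1) = 5 ✓

Yes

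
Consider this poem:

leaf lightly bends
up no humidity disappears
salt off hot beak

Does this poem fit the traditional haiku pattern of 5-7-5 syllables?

No

Line 1: leaf (1), lightly (2), bends (1) → 4 (expected 5)
Line 2: up (1), no (1), humidity (4), disappears (3) → 9 (expected 7)
Line 3: salt (1), off (1), hot (1), beak (1) → 4 (expected 5)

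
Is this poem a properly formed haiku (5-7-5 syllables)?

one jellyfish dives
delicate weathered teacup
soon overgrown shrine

Line 1: "one jellyfish dives": 1+3+1 = 5 ✓
Line 2: "delicate weathered teacup": 3+2+2 = 7 ✓
Line 3: "soon overgrown shrine": 1+3+1 = 5 ✓

Yes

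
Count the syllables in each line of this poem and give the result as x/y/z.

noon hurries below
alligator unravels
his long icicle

5/7/5

Line 1: noon(1) + hurries(2) + below(2) = 5
Line 2: alligator(4) + unravels(3) = 7
Line 3: his(1) + long(1) + icicle(3) = 5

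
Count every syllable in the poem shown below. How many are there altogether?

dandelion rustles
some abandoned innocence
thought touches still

Line 1: dandelion(4) + rustles(2) = 6
Line 2: some(1) + abandoned(3) + innocence(3) = 7
Line 3: thought(1) + touches(2) + still(1) = 4
Total: 6 + 7 + 4 = 17

17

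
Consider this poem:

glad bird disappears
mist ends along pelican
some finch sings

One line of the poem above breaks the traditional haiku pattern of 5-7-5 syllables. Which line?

Line 1: glad (1), bird (1), disappears (3) → 5 ✓
Line 2: mist (1), ends (1), along (2), pelican (3) → 7 ✓
Line 3: some (1), finch (1), sings (1) → 3 (expected 5)

Line 3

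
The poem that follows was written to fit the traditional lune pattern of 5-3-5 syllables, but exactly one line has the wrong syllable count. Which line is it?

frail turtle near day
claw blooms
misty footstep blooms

The second line

Line 1: "frail turtle near day": 1+2+1+1 = 5 ✓
Line 2: "claw blooms": 1+1 = 2 (expected 3)
Line 3: "misty footstep blooms": 2+2+1 = 5 ✓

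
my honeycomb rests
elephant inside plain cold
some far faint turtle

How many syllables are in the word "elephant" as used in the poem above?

3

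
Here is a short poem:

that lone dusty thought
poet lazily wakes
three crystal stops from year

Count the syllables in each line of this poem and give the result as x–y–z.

5–6–6

Line 1: "that lone dusty thought": 1+1+2+1 = 5
Line 2: "poet lazily wakes": 2+3+1 = 6
Line 3: "three crystal stops from year": 1+2+1+1+1 = 6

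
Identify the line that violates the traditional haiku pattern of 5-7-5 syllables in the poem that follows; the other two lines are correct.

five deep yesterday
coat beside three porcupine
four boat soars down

The third line

Line 1: "five deep yesterday": 1+1+3 = 5 ✓
Line 2: "coat beside three porcupine": 1+2+1+3 = 7 ✓
Line 3: "four boat soars down": 1+1+1+1 = 4 (expected 5)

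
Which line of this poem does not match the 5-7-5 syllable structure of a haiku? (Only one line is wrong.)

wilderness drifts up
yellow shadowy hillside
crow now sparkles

Line 3

Line 1: wilderness(3) + drifts(1) + up(1) = 5 ✓
Line 2: yellow(2) + shadowy(3) + hillside(2) = 7 ✓
Line 3: crow(1) + now(1) + sparkles(2) = 4 (expected 5)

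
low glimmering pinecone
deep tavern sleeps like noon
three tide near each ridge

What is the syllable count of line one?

Line one: low (1), glimmering (3), pinecone (2) → 6

6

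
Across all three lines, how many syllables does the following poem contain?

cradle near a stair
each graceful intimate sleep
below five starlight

17

Line 1: cradle(2) + near(1) + a(1) + stair(1) = 5
Line 2: each(1) + graceful(2) + intimate(3) + sleep(1) = 7
Line 3: below(2) + five(1) + starlight(2) = 5
Total: 5 + 7 + 5 = 17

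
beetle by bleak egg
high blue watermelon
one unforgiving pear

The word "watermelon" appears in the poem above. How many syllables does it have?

4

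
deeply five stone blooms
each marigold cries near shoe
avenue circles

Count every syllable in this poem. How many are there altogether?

17

Line 1: deeply(2) + five(1) + stone(1) + blooms(1) = 5
Line 2: each(1) + marigold(3) + cries(1) + near(1) + shoe(1) = 7
Line 3: avenue(3) + circles(2) = 5
Total: 5 + 7 + 5 = 17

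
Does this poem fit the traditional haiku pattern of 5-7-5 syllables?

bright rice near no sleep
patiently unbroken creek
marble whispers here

Yes

Line 1: bright (1), rice (1), near (1), no (1), sleep (1) → 5 ✓
Line 2: patiently (3), unbroken (3), creek (1) → 7 ✓
Line 3: marble (2), whispers (2), here (1) → 5 ✓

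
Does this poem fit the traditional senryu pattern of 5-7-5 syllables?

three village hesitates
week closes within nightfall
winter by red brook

Line 1: "three village hesitates": 1+2+3 = 6 (expected 5)
Line 2: "week closes within nightfall": 1+2+2+2 = 7 ✓
Line 3: "winter by red brook": 2+1+1+1 = 5 ✓

No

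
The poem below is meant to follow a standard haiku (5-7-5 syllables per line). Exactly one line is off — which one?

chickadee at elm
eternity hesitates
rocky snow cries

Line 1: chickadee(3) + at(1) + elm(1) = 5 ✓
Line 2: eternity(4) + hesitates(3) = 7 ✓
Line 3: rocky(2) + snow(1) + cries(1) = 4 (expected 5)

Line 3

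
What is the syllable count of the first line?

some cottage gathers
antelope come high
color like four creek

The first line: some (1), cottage (2), gathers (2) → 5

5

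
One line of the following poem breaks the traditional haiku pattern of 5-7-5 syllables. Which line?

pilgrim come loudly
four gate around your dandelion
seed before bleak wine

Line 1: "pilgrim come loudly": 2+1+2 = 5 ✓
Line 2: "four gate around your dandelion": 1+1+2+1+4 = 9 (expected 7)
Line 3: "seed before bleak wine": 1+2+1+1 = 5 ✓

The second line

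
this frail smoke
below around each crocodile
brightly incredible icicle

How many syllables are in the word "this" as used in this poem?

1

"this" has 1 syllable.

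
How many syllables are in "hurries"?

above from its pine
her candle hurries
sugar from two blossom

2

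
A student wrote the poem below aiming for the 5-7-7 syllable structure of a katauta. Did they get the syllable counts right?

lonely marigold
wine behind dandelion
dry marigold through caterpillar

Line 1: lonely (2), marigold (3) → 5 ✓
Line 2: wine (1), behind (2), dandelion (4) → 7 ✓
Line 3: dry (1), marigold (3), through (1), caterpillar (4) → 9 (expected 7)

No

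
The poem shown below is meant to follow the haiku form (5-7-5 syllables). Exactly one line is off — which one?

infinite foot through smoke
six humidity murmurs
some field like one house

Line 1: infinite (3), foot (1), through (1), smoke (1) → 6 (expected 5)
Line 2: six (1), humidity (4), murmurs (2) → 7 ✓
Line 3: some (1), field (1), like (1), one (1), house (1) → 5 ✓

Line 1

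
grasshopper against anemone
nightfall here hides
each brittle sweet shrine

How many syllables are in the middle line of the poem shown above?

4

The middle line: nightfall (2), here (1), hides (1) → 4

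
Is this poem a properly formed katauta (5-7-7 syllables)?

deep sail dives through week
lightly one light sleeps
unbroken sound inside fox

No

Line 1: deep (1), sail (1), dives (1), through (1), week (1) → 5 ✓
Line 2: lightly (2), one (1), light (1), sleeps (1) → 5 (expected 7)
Line 3: unbroken (3), sound (1), inside (2), fox (1) → 7 ✓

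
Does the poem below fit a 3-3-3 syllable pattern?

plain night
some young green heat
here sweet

Line 1: plain(1) + night(1) = 2 (expected 3)
Line 2: some(1) + young(1) + green(1) + heat(1) = 4 (expected 3)
Line 3: here(1) + sweet(1) = 2 (expected 3)

No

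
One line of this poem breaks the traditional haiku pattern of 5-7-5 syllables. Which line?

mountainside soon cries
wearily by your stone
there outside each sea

Line 1: "mountainside soon cries": 3+1+1 = 5 ✓
Line 2: "wearily by your stone": 3+1+1+1 = 6 (expected 7)
Line 3: "there outside each sea": 1+2+1+1 = 5 ✓

Line 2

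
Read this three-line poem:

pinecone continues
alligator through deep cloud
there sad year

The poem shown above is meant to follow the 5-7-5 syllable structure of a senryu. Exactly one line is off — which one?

Line 1: pinecone(2) + continues(3) = 5 ✓
Line 2: alligator(4) + through(1) + deep(1) + cloud(1) = 7 ✓
Line 3: there(1) + sad(1) + year(1) = 3 (expected 5)

The third line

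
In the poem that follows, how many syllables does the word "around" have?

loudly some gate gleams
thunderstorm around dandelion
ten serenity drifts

2

"around" has 2 syllables.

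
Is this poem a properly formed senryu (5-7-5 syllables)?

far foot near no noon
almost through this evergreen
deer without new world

Line 1: "far foot near no noon": 1+1+1+1+1 = 5 ✓
Line 2: "almost through this evergreen": 2+1+1+3 = 7 ✓
Line 3: "deer without new world": 1+2+1+1 = 5 ✓

Yes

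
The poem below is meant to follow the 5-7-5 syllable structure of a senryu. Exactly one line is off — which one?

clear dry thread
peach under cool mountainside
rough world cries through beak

Line 1: clear(1) + dry(1) + thread(1) = 3 (expected 5)
Line 2: peach(1) + under(2) + cool(1) + mountainside(3) = 7 ✓
Line 3: rough(1) + world(1) + cries(1) + through(1) + beak(1) = 5 ✓

The first line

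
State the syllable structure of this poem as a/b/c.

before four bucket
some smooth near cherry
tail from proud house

5/5/4

Line 1: "before four bucket": 2+1+2 = 5
Line 2: "some smooth near cherry": 1+1+1+2 = 5
Line 3: "tail from proud house": 1+1+1+1 = 4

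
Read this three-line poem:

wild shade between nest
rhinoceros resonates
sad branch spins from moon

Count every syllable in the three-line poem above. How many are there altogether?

Line 1: "wild shade between nest": 1+1+2+1 = 5
Line 2: "rhinoceros resonates": 4+3 = 7
Line 3: "sad branch spins from moon": 1+1+1+1+1 = 5
Total: 5 + 7 + 5 = 17

17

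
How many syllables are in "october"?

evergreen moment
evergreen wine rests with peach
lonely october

3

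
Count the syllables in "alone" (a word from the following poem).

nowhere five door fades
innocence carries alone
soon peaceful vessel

2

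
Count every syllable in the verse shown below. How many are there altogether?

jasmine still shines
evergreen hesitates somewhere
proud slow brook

Line 1: jasmine(2) + still(1) + shines(1) = 4
Line 2: evergreen(3) + hesitates(3) + somewhere(2) = 8
Line 3: proud(1) + slow(1) + brook(1) = 3
Total: 4 + 8 + 3 = 15

15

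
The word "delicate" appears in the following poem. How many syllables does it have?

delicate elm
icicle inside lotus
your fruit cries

"delicate" has 3 syllables.

3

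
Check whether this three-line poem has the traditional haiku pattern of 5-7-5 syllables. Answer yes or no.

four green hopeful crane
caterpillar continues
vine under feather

Line 1: "four green hopeful crane": 1+1+2+1 = 5 ✓
Line 2: "caterpillar continues": 4+3 = 7 ✓
Line 3: "vine under feather": 1+2+2 = 5 ✓

Yes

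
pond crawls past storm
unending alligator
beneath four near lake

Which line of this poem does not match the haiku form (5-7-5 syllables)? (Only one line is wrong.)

Line 1

Line 1: pond (1), crawls (1), past (1), storm (1) → 4 (expected 5)
Line 2: unending (3), alligator (4) → 7 ✓
Line 3: beneath (2), four (1), near (1), lake (1) → 5 ✓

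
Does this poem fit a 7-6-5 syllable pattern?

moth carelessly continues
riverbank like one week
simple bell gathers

Line 1: moth(1) + carelessly(3) + continues(3) = 7 ✓
Line 2: riverbank(3) + like(1) + one(1) + week(1) = 6 ✓
Line 3: simple(2) + bell(1) + gathers(2) = 5 ✓

Yes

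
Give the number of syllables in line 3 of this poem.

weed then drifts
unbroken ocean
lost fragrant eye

Line 3: lost(1) + fragrant(2) + eye(1) = 4

4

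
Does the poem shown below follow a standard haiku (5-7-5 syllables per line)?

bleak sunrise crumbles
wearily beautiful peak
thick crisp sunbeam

Line 1: bleak(1) + sunrise(2) + crumbles(2) = 5 ✓
Line 2: wearily(3) + beautiful(3) + peak(1) = 7 ✓
Line 3: thick(1) + crisp(1) + sunbeam(2) = 4 (expected 5)

No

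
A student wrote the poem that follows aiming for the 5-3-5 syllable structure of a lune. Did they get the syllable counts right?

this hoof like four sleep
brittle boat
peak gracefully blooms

Yes

Line 1: this (1), hoof (1), like (1), four (1), sleep (1) → 5 ✓
Line 2: brittle (2), boat (1) → 3 ✓
Line 3: peak (1), gracefully (3), blooms (1) → 5 ✓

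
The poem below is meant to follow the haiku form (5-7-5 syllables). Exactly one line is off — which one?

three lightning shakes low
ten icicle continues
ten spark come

Line 3

Line 1: "three lightning shakes low": 1+2+1+1 = 5 ✓
Line 2: "ten icicle continues": 1+3+3 = 7 ✓
Line 3: "ten spark come": 1+1+1 = 3 (expected 5)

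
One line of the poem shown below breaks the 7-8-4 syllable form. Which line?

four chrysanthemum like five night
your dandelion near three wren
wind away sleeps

Line 1: four(1) + chrysanthemum(4) + like(1) + five(1) + night(1) = 8 (expected 7)
Line 2: your(1) + dandelion(4) + near(1) + three(1) + wren(1) = 8 ✓
Line 3: wind(1) + away(2) + sleeps(1) = 4 ✓

Line 1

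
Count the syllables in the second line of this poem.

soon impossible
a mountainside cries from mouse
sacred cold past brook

The second line: a(1) + mountainside(3) + cries(1) + from(1) + mouse(1) = 7

7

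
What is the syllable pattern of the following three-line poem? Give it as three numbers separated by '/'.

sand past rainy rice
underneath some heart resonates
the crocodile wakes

Line 1: sand (1), past (1), rainy (2), rice (1) → 5
Line 2: underneath (3), some (1), heart (1), resonates (3) → 8
Line 3: the (1), crocodile (3), wakes (1) → 5

5/8/5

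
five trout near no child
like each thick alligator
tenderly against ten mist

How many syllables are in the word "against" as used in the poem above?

2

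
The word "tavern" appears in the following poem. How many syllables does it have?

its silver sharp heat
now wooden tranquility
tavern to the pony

2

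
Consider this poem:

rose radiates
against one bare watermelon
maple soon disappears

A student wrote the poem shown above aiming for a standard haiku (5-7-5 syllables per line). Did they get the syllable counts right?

Line 1: "rose radiates": 1+3 = 4 (expected 5)
Line 2: "against one bare watermelon": 2+1+1+4 = 8 (expected 7)
Line 3: "maple soon disappears": 2+1+3 = 6 (expected 5)

No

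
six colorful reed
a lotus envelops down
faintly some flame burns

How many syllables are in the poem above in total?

Line 1: "six colorful reed": 1+3+1 = 5
Line 2: "a lotus envelops down": 1+2+3+1 = 7
Line 3: "faintly some flame burns": 2+1+1+1 = 5
Total: 5 + 7 + 5 = 17

17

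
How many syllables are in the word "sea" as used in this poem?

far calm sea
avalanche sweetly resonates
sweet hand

1

"sea" has 1 syllable.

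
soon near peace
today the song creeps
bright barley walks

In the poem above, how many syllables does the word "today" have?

2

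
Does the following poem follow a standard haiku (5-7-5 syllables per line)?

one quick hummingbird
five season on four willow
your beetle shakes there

Line 1: one(1) + quick(1) + hummingbird(3) = 5 ✓
Line 2: five(1) + season(2) + on(1) + four(1) + willow(2) = 7 ✓
Line 3: your(1) + beetle(2) + shakes(1) + there(1) = 5 ✓

Yes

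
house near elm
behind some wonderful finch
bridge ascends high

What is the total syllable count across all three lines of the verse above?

14

Line 1: house (1), near (1), elm (1) → 3
Line 2: behind (2), some (1), wonderful (3), finch (1) → 7
Line 3: bridge (1), ascends (2), high (1) → 4
Total: 3 + 7 + 4 = 14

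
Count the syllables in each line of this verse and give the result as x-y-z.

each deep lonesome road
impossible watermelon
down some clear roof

Line 1: each(1) + deep(1) + lonesome(2) + road(1) = 5
Line 2: impossible(4) + watermelon(4) = 8
Line 3: down(1) + some(1) + clear(1) + roof(1) = 4

5-8-4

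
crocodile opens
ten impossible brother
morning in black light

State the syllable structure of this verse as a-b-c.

5-7-5

Line 1: crocodile (3), opens (2) → 5
Line 2: ten (1), impossible (4), brother (2) → 7
Line 3: morning (2), in (1), black (1), light (1) → 5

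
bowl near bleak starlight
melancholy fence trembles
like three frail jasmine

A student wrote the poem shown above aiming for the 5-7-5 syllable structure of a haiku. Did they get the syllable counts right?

Yes

Line 1: "bowl near bleak starlight": 1+1+1+2 = 5 ✓
Line 2: "melancholy fence trembles": 4+1+2 = 7 ✓
Line 3: "like three frail jasmine": 1+1+1+2 = 5 ✓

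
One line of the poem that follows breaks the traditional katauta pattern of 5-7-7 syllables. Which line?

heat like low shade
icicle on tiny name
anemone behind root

The first line

Line 1: heat(1) + like(1) + low(1) + shade(1) = 4 (expected 5)
Line 2: icicle(3) + on(1) + tiny(2) + name(1) = 7 ✓
Line 3: anemone(4) + behind(2) + root(1) = 7 ✓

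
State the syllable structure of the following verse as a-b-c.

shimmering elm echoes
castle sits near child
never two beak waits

6-5-5

Line 1: shimmering(3) + elm(1) + echoes(2) = 6
Line 2: castle(2) + sits(1) + near(1) + child(1) = 5
Line 3: never(2) + two(1) + beak(1) + waits(1) = 5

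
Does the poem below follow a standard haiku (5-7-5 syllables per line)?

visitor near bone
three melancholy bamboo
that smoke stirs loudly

Line 1: visitor (3), near (1), bone (1) → 5 ✓
Line 2: three (1), melancholy (4), bamboo (2) → 7 ✓
Line 3: that (1), smoke (1), stirs (1), loudly (2) → 5 ✓

Yes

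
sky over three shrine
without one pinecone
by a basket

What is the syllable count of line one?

Line one: sky(1) + over(2) + three(1) + shrine(1) = 5

5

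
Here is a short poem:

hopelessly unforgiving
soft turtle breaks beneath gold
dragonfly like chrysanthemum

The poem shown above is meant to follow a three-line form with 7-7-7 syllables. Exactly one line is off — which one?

Line 1: hopelessly (3), unforgiving (4) → 7 ✓
Line 2: soft (1), turtle (2), breaks (1), beneath (2), gold (1) → 7 ✓
Line 3: dragonfly (3), like (1), chrysanthemum (4) → 8 (expected 7)

The third line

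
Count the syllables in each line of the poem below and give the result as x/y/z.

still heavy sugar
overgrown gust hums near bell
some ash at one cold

5/7/5

Line 1: still(1) + heavy(2) + sugar(2) = 5
Line 2: overgrown(3) + gust(1) + hums(1) + near(1) + bell(1) = 7
Line 3: some(1) + ash(1) + at(1) + one(1) + cold(1) = 5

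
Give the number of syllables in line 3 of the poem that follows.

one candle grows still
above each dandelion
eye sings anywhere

5

Line 3: "eye sings anywhere": 1+1+3 = 5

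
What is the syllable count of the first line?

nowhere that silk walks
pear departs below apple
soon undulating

The first line: nowhere (2), that (1), silk (1), walks (1) → 5

5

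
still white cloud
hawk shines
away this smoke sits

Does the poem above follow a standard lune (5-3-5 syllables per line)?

Line 1: "still white cloud": 1+1+1 = 3 (expected 5)
Line 2: "hawk shines": 1+1 = 2 (expected 3)
Line 3: "away this smoke sits": 2+1+1+1 = 5 ✓

No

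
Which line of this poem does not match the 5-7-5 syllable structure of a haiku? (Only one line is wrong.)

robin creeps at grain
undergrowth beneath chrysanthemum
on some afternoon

The second line

Line 1: robin(2) + creeps(1) + at(1) + grain(1) = 5 ✓
Line 2: undergrowth(3) + beneath(2) + chrysanthemum(4) = 9 (expected 7)
Line 3: on(1) + some(1) + afternoon(3) = 5 ✓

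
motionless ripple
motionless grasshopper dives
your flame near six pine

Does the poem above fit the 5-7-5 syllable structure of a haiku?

Line 1: motionless(3) + ripple(2) = 5 ✓
Line 2: motionless(3) + grasshopper(3) + dives(1) = 7 ✓
Line 3: your(1) + flame(1) + near(1) + six(1) + pine(1) = 5 ✓

Yes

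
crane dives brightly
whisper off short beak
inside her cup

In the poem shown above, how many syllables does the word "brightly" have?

2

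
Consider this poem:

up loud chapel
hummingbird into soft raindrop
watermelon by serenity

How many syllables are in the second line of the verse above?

8

The second line: hummingbird (3), into (2), soft (1), raindrop (2) → 8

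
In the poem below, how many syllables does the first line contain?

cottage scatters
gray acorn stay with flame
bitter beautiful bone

4

The first line: "cottage scatters": 2+2 = 4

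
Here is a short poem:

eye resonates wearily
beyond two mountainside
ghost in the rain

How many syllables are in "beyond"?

2

"beyond" has 2 syllables.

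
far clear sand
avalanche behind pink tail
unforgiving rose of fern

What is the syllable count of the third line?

7

The third line: "unforgiving rose of fern": 4+1+1+1 = 7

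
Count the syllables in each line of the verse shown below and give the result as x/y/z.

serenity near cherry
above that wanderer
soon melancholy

7/6/5

Line 1: serenity (4), near (1), cherry (2) → 7
Line 2: above (2), that (1), wanderer (3) → 6
Line 3: soon (1), melancholy (4) → 5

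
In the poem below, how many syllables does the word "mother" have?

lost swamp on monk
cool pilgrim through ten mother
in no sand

2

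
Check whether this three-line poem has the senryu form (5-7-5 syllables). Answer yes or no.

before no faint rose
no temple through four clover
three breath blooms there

No

Line 1: before (2), no (1), faint (1), rose (1) → 5 ✓
Line 2: no (1), temple (2), through (1), four (1), clover (2) → 7 ✓
Line 3: three (1), breath (1), blooms (1), there (1) → 4 (expected 5)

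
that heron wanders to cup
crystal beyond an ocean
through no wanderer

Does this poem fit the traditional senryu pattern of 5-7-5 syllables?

No

Line 1: "that heron wanders to cup": 1+2+2+1+1 = 7 (expected 5)
Line 2: "crystal beyond an ocean": 2+2+1+2 = 7 ✓
Line 3: "through no wanderer": 1+1+3 = 5 ✓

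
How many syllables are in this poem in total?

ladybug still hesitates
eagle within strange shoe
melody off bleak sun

Line 1: ladybug(3) + still(1) + hesitates(3) = 7
Line 2: eagle(2) + within(2) + strange(1) + shoe(1) = 6
Line 3: melody(3) + off(1) + bleak(1) + sun(1) = 6
Total: 7 + 6 + 6 = 19

19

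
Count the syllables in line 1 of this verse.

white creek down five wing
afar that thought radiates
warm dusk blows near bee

5

Line 1: white (1), creek (1), down (1), five (1), wing (1) → 5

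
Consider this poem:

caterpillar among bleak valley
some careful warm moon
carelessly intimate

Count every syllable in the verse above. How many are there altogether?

20

Line 1: caterpillar (4), among (2), bleak (1), valley (2) → 9
Line 2: some (1), careful (2), warm (1), moon (1) → 5
Line 3: carelessly (3), intimate (3) → 6
Total: 9 + 5 + 6 = 20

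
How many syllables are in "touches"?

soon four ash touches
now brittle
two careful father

"touches" has 2 syllables.

2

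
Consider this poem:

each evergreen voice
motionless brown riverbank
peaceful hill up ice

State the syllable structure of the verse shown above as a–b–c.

Line 1: each (1), evergreen (3), voice (1) → 5
Line 2: motionless (3), brown (1), riverbank (3) → 7
Line 3: peaceful (2), hill (1), up (1), ice (1) → 5

5–7–5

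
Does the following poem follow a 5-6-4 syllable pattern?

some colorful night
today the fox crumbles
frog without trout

Line 1: "some colorful night": 1+3+1 = 5 ✓
Line 2: "today the fox crumbles": 2+1+1+2 = 6 ✓
Line 3: "frog without trout": 1+2+1 = 4 ✓

Yes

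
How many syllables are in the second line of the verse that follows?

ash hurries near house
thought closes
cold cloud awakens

3

The second line: thought(1) + closes(2) = 3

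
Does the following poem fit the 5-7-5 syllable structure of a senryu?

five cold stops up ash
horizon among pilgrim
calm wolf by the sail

Yes

Line 1: "five cold stops up ash": 1+1+1+1+1 = 5 ✓
Line 2: "horizon among pilgrim": 3+2+2 = 7 ✓
Line 3: "calm wolf by the sail": 1+1+1+1+1 = 5 ✓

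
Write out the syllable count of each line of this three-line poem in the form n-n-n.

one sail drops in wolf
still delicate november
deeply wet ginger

5-7-5

Line 1: one (1), sail (1), drops (1), in (1), wolf (1) → 5
Line 2: still (1), delicate (3), november (3) → 7
Line 3: deeply (2), wet (1), ginger (2) → 5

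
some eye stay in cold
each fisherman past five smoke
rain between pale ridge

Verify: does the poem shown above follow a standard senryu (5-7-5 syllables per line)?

Line 1: some (1), eye (1), stay (1), in (1), cold (1) → 5 ✓
Line 2: each (1), fisherman (3), past (1), five (1), smoke (1) → 7 ✓
Line 3: rain (1), between (2), pale (1), ridge (1) → 5 ✓

Yes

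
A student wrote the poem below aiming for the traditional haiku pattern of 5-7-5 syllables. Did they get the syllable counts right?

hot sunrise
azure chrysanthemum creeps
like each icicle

No

Line 1: hot (1), sunrise (2) → 3 (expected 5)
Line 2: azure (2), chrysanthemum (4), creeps (1) → 7 ✓
Line 3: like (1), each (1), icicle (3) → 5 ✓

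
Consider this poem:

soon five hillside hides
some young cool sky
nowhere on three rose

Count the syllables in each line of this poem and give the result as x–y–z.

Line 1: soon (1), five (1), hillside (2), hides (1) → 5
Line 2: some (1), young (1), cool (1), sky (1) → 4
Line 3: nowhere (2), on (1), three (1), rose (1) → 5

5–4–5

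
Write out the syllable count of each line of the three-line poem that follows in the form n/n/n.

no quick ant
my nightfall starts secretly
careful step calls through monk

Line 1: no (1), quick (1), ant (1) → 3
Line 2: my (1), nightfall (2), starts (1), secretly (3) → 7
Line 3: careful (2), step (1), calls (1), through (1), monk (1) → 6

3/7/6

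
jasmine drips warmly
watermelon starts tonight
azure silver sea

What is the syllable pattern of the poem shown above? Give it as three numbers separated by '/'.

5/7/5

Line 1: jasmine (2), drips (1), warmly (2) → 5
Line 2: watermelon (4), starts (1), tonight (2) → 7
Line 3: azure (2), silver (2), sea (1) → 5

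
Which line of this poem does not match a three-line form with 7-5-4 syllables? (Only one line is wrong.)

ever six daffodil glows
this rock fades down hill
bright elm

Line 3

Line 1: ever(2) + six(1) + daffodil(3) + glows(1) = 7 ✓
Line 2: this(1) + rock(1) + fades(1) + down(1) + hill(1) = 5 ✓
Line 3: bright(1) + elm(1) = 2 (expected 4)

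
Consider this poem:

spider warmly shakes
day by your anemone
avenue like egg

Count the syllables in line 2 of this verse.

Line 2: day(1) + by(1) + your(1) + anemone(4) = 7

7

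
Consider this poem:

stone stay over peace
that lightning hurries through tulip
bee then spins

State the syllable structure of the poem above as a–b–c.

Line 1: stone(1) + stay(1) + over(2) + peace(1) = 5
Line 2: that(1) + lightning(2) + hurries(2) + through(1) + tulip(2) = 8
Line 3: bee(1) + then(1) + spins(1) = 3

5–8–3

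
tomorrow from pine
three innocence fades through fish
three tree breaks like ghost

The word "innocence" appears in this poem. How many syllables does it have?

"innocence" has 3 syllables.

3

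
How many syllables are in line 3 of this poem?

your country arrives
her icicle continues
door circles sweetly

5

Line 3: door (1), circles (2), sweetly (2) → 5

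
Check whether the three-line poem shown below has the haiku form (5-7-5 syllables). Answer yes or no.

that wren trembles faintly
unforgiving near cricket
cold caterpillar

Line 1: that(1) + wren(1) + trembles(2) + faintly(2) = 6 (expected 5)
Line 2: unforgiving(4) + near(1) + cricket(2) = 7 ✓
Line 3: cold(1) + caterpillar(4) = 5 ✓

No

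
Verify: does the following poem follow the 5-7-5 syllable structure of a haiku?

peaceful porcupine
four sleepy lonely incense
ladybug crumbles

Yes

Line 1: peaceful (2), porcupine (3) → 5 ✓
Line 2: four (1), sleepy (2), lonely (2), incense (2) → 7 ✓
Line 3: ladybug (3), crumbles (2) → 5 ✓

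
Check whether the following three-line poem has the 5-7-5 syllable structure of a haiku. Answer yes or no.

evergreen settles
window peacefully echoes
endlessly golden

Line 1: "evergreen settles": 3+2 = 5 ✓
Line 2: "window peacefully echoes": 2+3+2 = 7 ✓
Line 3: "endlessly golden": 3+2 = 5 ✓

Yes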